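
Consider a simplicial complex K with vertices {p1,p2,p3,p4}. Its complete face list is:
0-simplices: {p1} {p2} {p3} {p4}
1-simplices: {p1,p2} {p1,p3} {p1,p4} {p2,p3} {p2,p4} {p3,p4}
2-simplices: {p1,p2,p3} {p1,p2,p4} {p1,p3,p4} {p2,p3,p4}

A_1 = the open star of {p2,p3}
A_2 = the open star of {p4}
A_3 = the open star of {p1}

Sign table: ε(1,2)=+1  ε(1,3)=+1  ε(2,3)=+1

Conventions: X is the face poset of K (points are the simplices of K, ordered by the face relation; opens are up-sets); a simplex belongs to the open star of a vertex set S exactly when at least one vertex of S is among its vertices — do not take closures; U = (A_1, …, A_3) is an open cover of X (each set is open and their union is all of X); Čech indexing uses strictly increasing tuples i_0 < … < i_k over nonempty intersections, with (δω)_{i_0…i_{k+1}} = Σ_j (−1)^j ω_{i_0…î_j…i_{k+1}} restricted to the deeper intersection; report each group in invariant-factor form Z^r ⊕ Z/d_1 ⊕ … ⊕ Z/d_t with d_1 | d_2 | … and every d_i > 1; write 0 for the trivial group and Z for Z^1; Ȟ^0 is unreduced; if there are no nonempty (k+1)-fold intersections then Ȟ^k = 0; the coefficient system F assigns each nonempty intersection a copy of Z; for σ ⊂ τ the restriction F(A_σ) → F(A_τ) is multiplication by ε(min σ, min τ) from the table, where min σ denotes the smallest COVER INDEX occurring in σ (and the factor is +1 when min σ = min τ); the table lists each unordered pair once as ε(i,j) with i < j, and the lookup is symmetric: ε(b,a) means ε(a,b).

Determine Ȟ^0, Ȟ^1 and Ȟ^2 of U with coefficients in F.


Ȟ^0 = Z; Ȟ^1 = 0; Ȟ^2 = 0

cover nerve:
  A1={{p2},{p3},{p1,p2},{p1,p3},{p2,p3},{p2,p4},{p3,p4},{p1,p2,p3},{p1,p2,p4},{p1,p3,p4},{p2,p3,p4}} A2={{p4},{p1,p4},{p2,p4},{p3,p4},{p1,p2,p4},{p1,p3,p4},{p2,p3,p4}} A3={{p1},{p1,p2},{p1,p3},{p1,p4},{p1,p2,p3},{p1,p2,p4},{p1,p3,p4}}
  A12={{p2,p4},{p3,p4},{p1,p2,p4},{p1,p3,p4},{p2,p3,p4}} A13={{p1,p2},{p1,p3},{p1,p2,p3},{p1,p2,p4},{p1,p3,p4}} A23={{p1,p4},{p1,p2,p4},{p1,p3,p4}}
  A123={{p1,p2,p4},{p1,p3,p4}}
C dims 3,3,1; δ0: rk 2, SNF 1^2; δ1: rk 1, SNF 1^1
Ȟ^0: (3−2)−0=1 ⇒ Z
Ȟ^1: (3−1)−2=0 ⇒ 0
Ȟ^2: (1−0)−1=0 ⇒ 0


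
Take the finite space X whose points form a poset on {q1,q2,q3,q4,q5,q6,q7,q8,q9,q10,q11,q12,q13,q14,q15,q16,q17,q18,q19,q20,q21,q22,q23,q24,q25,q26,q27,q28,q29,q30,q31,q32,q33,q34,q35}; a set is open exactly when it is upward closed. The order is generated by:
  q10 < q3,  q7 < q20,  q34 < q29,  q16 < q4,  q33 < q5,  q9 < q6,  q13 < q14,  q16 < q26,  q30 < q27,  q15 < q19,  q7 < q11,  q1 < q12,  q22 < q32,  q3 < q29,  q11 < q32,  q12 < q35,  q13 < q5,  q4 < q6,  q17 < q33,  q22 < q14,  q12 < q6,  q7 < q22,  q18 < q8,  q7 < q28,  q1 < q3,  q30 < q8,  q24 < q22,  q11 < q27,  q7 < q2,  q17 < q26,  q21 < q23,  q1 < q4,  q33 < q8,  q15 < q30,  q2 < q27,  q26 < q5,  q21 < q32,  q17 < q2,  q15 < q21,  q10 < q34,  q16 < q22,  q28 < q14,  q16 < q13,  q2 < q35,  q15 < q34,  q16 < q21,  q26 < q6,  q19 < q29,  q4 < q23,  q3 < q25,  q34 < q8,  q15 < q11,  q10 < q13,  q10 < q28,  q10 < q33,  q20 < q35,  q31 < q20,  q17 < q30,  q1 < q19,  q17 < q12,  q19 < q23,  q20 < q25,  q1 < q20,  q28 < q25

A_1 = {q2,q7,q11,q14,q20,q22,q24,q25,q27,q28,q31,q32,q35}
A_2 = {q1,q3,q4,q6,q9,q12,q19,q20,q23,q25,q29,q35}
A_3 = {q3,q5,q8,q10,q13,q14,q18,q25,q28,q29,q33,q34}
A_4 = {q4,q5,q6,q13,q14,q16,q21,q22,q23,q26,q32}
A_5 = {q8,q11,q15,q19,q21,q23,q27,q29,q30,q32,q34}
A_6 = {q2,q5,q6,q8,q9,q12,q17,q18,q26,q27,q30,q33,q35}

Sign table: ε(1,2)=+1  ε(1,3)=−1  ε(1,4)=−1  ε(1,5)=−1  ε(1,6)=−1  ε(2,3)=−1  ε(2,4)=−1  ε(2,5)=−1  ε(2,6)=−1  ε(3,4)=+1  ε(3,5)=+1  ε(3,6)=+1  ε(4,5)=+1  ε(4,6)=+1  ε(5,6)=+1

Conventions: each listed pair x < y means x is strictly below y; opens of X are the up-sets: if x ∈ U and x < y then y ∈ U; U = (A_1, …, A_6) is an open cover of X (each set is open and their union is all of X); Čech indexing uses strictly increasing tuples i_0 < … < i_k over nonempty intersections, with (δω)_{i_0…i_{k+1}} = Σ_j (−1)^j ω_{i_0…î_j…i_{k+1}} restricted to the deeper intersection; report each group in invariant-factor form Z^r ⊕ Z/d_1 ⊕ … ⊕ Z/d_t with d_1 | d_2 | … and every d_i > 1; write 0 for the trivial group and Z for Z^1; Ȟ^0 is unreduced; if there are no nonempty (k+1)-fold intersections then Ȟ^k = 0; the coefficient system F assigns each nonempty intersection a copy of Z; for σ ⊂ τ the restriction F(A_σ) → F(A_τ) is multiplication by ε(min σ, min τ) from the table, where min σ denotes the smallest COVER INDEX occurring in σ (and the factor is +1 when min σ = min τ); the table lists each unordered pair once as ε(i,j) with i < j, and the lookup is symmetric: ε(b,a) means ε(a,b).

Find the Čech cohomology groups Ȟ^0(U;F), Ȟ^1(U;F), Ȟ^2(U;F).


Ȟ^0(U;F) ≅ Z; Ȟ^1(U;F) ≅ 0; Ȟ^2(U;F) ≅ Z/2

nerve of the cover:
  A12={q20,q25,q35} A13={q14,q25,q28} A14={q14,q22,q32} A15={q11,q27,q32} A16={q2,q27,q35} A23={q3,q25,q29} A24={q4,q6,q23} A25={q19,q23,q29} A26={q6,q9,q12,q35} A34={q5,q13,q14} A35={q8,q29,q34} A36={q5,q8,q18,q33} A45={q21,q23,q32} A46={q5,q6,q26} A56={q8,q27,q30}
  A123={q25} A126={q35} A134={q14} A145={q32} A156={q27} A235={q29} A245={q23} A246={q6} A346={q5} A356={q8}
C dims 6,15,10; δ0: rk 5, SNF 1^5; δ1: rk 10, SNF 1^9·2
Ȟ^0 = (6 − 5) − 0 = 1, so Ȟ^0 ≅ Z
Ȟ^1 = (15 − 10) − 5 = 0, so Ȟ^1 ≅ 0
Ȟ^2 = (10 − 0) − 10 = 0 plus torsion [2], so Ȟ^2 ≅ Z/2


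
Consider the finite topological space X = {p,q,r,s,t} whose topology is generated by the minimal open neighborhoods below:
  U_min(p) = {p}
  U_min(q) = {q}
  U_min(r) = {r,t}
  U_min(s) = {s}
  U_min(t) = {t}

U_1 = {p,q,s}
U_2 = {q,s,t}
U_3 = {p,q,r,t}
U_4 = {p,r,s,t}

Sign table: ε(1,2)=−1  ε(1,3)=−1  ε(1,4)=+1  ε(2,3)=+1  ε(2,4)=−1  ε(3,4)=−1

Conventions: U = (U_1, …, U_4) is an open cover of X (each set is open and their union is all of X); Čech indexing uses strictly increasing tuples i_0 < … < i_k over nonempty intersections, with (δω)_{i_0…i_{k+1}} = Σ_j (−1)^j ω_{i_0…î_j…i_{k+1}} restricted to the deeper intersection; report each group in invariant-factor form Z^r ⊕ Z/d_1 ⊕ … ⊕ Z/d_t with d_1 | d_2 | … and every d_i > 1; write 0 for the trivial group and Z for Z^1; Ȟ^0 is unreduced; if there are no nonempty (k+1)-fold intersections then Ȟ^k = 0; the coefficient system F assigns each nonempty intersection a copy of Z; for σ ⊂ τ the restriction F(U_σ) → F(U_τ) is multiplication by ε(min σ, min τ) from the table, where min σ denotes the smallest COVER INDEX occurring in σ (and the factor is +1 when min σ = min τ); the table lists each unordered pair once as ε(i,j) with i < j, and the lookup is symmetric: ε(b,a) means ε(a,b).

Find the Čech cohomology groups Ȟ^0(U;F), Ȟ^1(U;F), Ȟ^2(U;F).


Ȟ^0 ≅ Z, Ȟ^1 ≅ 0, Ȟ^2 ≅ Z

nerve simplices:
  U12={q,s} U13={p,q} U14={p,s} U23={q,t} U24={s,t} U34={p,r,t}
  U123={q} U124={s} U134={p} U234={t}
C dims 4,6,4; δ0: rk 3, SNF 1^3; δ1: rk 3, SNF 1^3
degree 0: 4−3−0 = 1 → Ȟ^0 ≅ Z
degree 1: 6−3−3 = 0 → Ȟ^1 ≅ 0
degree 2: 4−0−3 = 1 → Ȟ^2 ≅ Z


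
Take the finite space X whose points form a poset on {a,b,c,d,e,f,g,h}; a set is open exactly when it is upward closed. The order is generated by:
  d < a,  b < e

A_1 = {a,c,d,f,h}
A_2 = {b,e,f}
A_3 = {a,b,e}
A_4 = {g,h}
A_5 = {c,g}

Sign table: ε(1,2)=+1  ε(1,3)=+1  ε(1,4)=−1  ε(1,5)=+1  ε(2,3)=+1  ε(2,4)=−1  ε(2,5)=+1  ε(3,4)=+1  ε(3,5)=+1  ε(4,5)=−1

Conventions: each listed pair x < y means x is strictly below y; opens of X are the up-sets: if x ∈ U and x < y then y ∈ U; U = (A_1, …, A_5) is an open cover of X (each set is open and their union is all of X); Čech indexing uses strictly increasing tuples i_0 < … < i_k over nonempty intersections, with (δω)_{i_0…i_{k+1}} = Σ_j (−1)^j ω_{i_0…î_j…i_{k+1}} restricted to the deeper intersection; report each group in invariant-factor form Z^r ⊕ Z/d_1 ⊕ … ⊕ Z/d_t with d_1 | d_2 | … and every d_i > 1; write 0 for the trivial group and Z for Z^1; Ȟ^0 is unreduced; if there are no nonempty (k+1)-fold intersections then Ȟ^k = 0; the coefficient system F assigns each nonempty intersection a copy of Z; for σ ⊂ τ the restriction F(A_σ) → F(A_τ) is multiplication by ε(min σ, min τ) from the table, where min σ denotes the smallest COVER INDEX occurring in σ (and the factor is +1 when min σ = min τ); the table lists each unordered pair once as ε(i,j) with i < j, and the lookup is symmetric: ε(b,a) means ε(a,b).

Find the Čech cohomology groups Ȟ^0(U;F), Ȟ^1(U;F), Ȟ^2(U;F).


Ȟ^0 = Z, Ȟ^1 = Z^2 and Ȟ^2 = 0

nerve simplices:
  A12={f} A13={a} A14={h} A15={c} A23={b,e} A45={g}
C dims 5,6; δ0: rk 4, SNF 1^4
degree 0: 5−4−0 = 1 → Ȟ^0 ≅ Z
degree 1: 6−0−4 = 2 → Ȟ^1 ≅ Z^2
degree 2: 0−0−0 = 0 → Ȟ^2 ≅ 0


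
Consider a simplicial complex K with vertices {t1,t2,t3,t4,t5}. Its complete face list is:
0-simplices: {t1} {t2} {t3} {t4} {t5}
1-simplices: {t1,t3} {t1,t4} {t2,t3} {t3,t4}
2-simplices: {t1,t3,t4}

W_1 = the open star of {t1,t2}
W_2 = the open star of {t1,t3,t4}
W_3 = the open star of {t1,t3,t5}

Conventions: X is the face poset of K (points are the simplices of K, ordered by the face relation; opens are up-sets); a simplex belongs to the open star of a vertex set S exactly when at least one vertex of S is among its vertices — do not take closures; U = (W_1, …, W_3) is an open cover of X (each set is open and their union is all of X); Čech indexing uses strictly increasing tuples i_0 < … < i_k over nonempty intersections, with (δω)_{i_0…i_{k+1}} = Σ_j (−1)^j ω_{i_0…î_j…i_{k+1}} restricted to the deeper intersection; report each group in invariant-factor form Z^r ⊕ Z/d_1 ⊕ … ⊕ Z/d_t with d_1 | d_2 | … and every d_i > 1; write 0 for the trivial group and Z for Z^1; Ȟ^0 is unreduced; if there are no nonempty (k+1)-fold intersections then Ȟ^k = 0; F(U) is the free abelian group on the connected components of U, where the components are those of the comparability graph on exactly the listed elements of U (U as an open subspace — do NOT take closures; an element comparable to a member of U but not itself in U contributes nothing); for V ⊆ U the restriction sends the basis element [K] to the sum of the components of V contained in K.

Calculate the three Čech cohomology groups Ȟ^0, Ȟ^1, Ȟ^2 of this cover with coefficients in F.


cover nerve:
  W1={{t1},{t2},{t1,t3},{t1,t4},{t2,t3},{t1,t3,t4}} W2={{t1},{t3},{t4},{t1,t3},{t1,t4},{t2,t3},{t3,t4},{t1,t3,t4}} W3={{t1},{t3},{t5},{t1,t3},{t1,t4},{t2,t3},{t3,t4},{t1,t3,t4}}
  W12={{t1},{t1,t3},{t1,t4},{t2,t3},{t1,t3,t4}} W13={{t1},{t1,t3},{t1,t4},{t2,t3},{t1,t3,t4}} W23={{t1},{t3},{t1,t3},{t1,t4},{t2,t3},{t3,t4},{t1,t3,t4}}
  W123={{t1},{t1,t3},{t1,t4},{t2,t3},{t1,t3,t4}}
components per intersection:
  W1: {{t1},{t1,t3},{t1,t4},{t1,t3,t4}} {{t2},{t2,t3}}
  W2: {{t1},{t3},{t4},{t1,t3},{t1,t4},{t2,t3},{t3,t4},{t1,t3,t4}}
  W3: {{t1},{t3},{t1,t3},{t1,t4},{t2,t3},{t3,t4},{t1,t3,t4}} {{t5}}
  W12: {{t1},{t1,t3},{t1,t4},{t1,t3,t4}} {{t2,t3}}
  W13: {{t1},{t1,t3},{t1,t4},{t1,t3,t4}} {{t2,t3}}
  W23: {{t1},{t3},{t1,t3},{t1,t4},{t2,t3},{t3,t4},{t1,t3,t4}}
  W123: {{t1},{t1,t3},{t1,t4},{t1,t3,t4}} {{t2,t3}}
C dims 5,5,2; δ0: rk 3, SNF 1^3; δ1: rk 2, SNF 1^2
Ȟ^0: (5−3)−0=2 ⇒ Z^2
Ȟ^1: (5−2)−3=0 ⇒ 0
Ȟ^2: (2−0)−2=0 ⇒ 0

Ȟ^0(U;F) ≅ Z^2,  Ȟ^1(U;F) ≅ 0,  Ȟ^2(U;F) ≅ 0


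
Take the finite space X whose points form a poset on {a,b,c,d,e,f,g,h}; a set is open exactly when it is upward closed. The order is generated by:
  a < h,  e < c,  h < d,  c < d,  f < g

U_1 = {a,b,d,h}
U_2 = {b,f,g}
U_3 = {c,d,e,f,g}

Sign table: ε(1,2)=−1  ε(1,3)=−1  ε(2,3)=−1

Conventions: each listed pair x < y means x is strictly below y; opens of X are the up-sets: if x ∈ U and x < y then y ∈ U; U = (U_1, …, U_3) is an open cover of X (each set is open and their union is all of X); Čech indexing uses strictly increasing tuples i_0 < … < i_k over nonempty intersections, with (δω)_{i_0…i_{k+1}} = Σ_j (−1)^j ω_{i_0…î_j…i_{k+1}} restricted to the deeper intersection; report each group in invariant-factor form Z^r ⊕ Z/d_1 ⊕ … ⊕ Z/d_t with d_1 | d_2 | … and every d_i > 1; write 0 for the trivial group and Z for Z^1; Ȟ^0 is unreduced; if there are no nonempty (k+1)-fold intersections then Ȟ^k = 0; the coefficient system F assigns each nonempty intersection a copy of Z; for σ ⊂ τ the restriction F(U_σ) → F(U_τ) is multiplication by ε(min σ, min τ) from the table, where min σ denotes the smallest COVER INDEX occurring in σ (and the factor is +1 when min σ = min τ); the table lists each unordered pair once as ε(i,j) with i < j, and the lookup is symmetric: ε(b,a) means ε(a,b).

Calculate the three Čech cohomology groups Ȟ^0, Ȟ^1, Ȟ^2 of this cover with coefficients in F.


nonempty intersections:
  U12={b} U13={d} U23={f,g}
C dims 3,3; δ0: rk 3, SNF 1^2·2
Ȟ^0: (3−3)−0=0 ⇒ 0
Ȟ^1: (3−0)−3=0 plus torsion [2] ⇒ Z/2
Ȟ^2: (0−0)−0=0 ⇒ 0

Ȟ^0 ≅ 0,  Ȟ^1 ≅ Z/2,  Ȟ^2 ≅ 0


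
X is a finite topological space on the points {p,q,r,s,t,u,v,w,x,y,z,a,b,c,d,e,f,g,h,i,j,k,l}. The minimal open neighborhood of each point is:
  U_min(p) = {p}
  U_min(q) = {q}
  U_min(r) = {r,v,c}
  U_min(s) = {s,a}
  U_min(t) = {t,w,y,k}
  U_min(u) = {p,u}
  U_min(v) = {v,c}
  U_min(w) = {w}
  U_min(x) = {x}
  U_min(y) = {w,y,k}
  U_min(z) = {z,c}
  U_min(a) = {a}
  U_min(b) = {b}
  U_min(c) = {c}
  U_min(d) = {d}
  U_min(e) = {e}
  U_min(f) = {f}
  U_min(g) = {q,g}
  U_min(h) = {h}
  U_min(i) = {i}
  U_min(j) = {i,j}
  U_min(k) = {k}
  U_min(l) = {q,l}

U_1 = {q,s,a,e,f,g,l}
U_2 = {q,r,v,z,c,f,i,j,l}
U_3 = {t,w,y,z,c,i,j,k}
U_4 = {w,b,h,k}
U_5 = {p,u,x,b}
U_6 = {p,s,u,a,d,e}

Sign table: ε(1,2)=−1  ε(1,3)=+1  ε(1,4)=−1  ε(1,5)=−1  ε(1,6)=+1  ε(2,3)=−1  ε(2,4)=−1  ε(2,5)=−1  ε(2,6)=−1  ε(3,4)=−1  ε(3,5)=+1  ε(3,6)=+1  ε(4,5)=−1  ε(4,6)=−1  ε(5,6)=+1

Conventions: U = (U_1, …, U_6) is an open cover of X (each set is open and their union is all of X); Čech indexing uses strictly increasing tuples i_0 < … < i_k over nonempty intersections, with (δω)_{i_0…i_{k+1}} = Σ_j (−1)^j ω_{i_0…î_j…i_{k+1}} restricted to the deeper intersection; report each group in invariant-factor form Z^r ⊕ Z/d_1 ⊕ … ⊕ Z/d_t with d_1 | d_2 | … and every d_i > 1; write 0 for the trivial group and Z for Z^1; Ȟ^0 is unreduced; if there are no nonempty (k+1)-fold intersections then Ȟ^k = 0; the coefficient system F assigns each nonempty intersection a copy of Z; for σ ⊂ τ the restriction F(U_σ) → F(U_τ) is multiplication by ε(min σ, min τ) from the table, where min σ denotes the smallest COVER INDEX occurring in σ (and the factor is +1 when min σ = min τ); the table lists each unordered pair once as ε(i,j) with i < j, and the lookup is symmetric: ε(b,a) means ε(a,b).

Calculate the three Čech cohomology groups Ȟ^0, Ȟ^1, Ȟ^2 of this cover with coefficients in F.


cover nerve:
  U12={q,f,l} U16={s,a,e} U23={z,c,i,j} U34={w,k} U45={b} U56={p,u}
C dims 6,6; δ0: rk 5, SNF 1^5
Ȟ^0: (6−5)−0=1 ⇒ Z
Ȟ^1: (6−0)−5=1 ⇒ Z
Ȟ^2: (0−0)−0=0 ⇒ 0

Ȟ^0 ≅ Z, Ȟ^1 ≅ Z, Ȟ^2 ≅ 0


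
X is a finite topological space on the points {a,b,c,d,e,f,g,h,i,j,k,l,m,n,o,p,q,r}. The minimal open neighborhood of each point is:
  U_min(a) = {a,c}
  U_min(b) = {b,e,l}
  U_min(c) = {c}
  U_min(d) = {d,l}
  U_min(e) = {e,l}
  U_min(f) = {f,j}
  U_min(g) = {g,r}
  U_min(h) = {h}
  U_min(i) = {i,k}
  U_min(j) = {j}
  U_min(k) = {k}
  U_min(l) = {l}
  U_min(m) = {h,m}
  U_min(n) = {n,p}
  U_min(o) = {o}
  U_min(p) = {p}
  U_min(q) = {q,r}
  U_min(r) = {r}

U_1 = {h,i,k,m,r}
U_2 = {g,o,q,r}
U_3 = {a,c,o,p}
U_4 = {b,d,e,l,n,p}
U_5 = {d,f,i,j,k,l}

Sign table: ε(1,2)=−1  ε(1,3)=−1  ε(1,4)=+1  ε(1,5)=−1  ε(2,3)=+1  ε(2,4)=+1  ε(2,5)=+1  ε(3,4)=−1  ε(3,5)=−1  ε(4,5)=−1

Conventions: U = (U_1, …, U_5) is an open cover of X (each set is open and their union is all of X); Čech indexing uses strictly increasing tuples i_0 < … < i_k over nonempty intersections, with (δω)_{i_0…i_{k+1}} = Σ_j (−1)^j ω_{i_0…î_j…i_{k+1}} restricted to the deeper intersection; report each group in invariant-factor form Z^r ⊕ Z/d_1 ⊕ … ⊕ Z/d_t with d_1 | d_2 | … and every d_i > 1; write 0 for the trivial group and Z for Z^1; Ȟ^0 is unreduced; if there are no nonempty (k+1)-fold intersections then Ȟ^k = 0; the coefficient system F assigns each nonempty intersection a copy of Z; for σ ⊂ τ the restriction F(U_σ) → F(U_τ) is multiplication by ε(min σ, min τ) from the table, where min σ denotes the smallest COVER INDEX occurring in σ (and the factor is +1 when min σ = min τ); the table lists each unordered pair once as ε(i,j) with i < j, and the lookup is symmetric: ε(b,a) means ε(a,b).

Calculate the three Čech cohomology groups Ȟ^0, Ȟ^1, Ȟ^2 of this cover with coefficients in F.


nerve simplices:
  U12={r} U15={i,k} U23={o} U34={p} U45={d,l}
C dims 5,5; δ0: rk 4, SNF 1^4
degree 0: 5−4−0 = 1 → Ȟ^0 ≅ Z
degree 1: 5−0−4 = 1 → Ȟ^1 ≅ Z
degree 2: 0−0−0 = 0 → Ȟ^2 ≅ 0

Ȟ^0 = Z,  Ȟ^1 = Z,  Ȟ^2 = 0


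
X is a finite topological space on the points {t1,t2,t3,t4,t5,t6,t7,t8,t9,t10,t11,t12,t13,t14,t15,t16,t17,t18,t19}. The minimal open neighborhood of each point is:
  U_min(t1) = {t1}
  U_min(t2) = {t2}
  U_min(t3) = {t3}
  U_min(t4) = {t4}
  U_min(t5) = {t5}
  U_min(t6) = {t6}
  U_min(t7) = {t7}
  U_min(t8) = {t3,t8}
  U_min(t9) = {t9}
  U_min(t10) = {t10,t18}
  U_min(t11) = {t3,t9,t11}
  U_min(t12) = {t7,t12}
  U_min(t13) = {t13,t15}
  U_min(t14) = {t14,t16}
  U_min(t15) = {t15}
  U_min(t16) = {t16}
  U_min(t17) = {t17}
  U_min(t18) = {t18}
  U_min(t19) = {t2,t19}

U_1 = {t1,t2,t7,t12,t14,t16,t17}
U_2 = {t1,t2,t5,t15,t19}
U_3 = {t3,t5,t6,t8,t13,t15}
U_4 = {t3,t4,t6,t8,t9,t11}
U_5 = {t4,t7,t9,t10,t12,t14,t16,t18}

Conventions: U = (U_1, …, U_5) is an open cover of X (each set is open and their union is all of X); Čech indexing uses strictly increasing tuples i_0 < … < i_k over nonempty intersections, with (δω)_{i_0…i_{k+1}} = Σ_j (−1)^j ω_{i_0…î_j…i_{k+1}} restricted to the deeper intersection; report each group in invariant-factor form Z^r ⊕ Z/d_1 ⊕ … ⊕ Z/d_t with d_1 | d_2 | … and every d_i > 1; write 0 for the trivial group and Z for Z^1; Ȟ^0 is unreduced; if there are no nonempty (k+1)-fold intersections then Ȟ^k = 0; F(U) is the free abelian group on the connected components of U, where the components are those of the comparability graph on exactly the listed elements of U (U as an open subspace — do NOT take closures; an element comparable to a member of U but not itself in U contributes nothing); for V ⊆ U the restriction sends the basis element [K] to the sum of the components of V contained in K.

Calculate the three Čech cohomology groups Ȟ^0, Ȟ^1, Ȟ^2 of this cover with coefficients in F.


Ȟ^0(U;F) ≅ Z^11; Ȟ^1(U;F) ≅ 0; Ȟ^2(U;F) ≅ 0

nonempty intersections:
  U12={t1,t2} U15={t7,t12,t14,t16} U23={t5,t15} U34={t3,t6,t8} U45={t4,t9}
components per intersection:
  U1: {t1} {t2} {t7,t12} {t14,t16} {t17}
  U2: {t1} {t2,t19} {t5} {t15}
  U3: {t3,t8} {t5} {t6} {t13,t15}
  U4: {t3,t8,t9,t11} {t4} {t6}
  U5: {t4} {t7,t12} {t9} {t10,t18} {t14,t16}
  U12: {t1} {t2}
  U15: {t7,t12} {t14,t16}
  U23: {t5} {t15}
  U34: {t3,t8} {t6}
  U45: {t4} {t9}
C dims 21,10; δ0: rk 10, SNF 1^10
Ȟ^0: (21−10)−0=11 ⇒ Z^11
Ȟ^1: (10−0)−10=0 ⇒ 0
Ȟ^2: (0−0)−0=0 ⇒ 0


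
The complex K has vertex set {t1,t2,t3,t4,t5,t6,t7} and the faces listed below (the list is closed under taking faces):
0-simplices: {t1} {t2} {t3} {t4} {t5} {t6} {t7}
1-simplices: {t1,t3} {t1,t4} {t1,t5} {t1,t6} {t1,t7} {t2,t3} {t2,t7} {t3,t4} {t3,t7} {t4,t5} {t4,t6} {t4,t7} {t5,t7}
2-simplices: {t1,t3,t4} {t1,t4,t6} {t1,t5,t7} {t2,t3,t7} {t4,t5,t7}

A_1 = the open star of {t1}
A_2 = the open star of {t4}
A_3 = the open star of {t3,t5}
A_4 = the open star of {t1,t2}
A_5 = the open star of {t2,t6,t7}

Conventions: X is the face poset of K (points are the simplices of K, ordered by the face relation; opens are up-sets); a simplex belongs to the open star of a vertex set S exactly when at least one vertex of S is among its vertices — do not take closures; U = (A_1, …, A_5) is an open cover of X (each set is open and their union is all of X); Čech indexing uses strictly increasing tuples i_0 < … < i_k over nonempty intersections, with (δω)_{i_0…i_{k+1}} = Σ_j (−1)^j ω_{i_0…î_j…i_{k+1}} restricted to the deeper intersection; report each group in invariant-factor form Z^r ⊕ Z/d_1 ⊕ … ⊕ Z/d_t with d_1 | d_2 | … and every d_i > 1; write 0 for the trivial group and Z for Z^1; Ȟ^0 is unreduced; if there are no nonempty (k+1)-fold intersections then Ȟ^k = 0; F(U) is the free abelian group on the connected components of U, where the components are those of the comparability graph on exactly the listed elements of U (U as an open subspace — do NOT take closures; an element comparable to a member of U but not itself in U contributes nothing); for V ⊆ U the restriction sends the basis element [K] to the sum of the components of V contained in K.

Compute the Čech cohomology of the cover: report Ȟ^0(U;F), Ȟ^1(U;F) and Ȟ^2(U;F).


cover nerve:
  A1={{t1},{t1,t3},{t1,t4},{t1,t5},{t1,t6},{t1,t7},{t1,t3,t4},{t1,t4,t6},{t1,t5,t7}} A2={{t4},{t1,t4},{t3,t4},{t4,t5},{t4,t6},{t4,t7},{t1,t3,t4},{t1,t4,t6},{t4,t5,t7}} A3={{t3},{t5},{t1,t3},{t1,t5},{t2,t3},{t3,t4},{t3,t7},{t4,t5},{t5,t7},{t1,t3,t4},{t1,t5,t7},{t2,t3,t7},{t4,t5,t7}} A4={{t1},{t2},{t1,t3},{t1,t4},{t1,t5},{t1,t6},{t1,t7},{t2,t3},{t2,t7},{t1,t3,t4},{t1,t4,t6},{t1,t5,t7},{t2,t3,t7}} A5={{t2},{t6},{t7},{t1,t6},{t1,t7},{t2,t3},{t2,t7},{t3,t7},{t4,t6},{t4,t7},{t5,t7},{t1,t4,t6},{t1,t5,t7},{t2,t3,t7},{t4,t5,t7}}
  A12={{t1,t4},{t1,t3,t4},{t1,t4,t6}} A13={{t1,t3},{t1,t5},{t1,t3,t4},{t1,t5,t7}} A14={{t1},{t1,t3},{t1,t4},{t1,t5},{t1,t6},{t1,t7},{t1,t3,t4},{t1,t4,t6},{t1,t5,t7}} A15={{t1,t6},{t1,t7},{t1,t4,t6},{t1,t5,t7}} A23={{t3,t4},{t4,t5},{t1,t3,t4},{t4,t5,t7}} A24={{t1,t4},{t1,t3,t4},{t1,t4,t6}} A25={{t4,t6},{t4,t7},{t1,t4,t6},{t4,t5,t7}} A34={{t1,t3},{t1,t5},{t2,t3},{t1,t3,t4},{t1,t5,t7},{t2,t3,t7}} A35={{t2,t3},{t3,t7},{t5,t7},{t1,t5,t7},{t2,t3,t7},{t4,t5,t7}} A45={{t2},{t1,t6},{t1,t7},{t2,t3},{t2,t7},{t1,t4,t6},{t1,t5,t7},{t2,t3,t7}}
  A123={{t1,t3,t4}} A124={{t1,t4},{t1,t3,t4},{t1,t4,t6}} A125={{t1,t4,t6}} A134={{t1,t3},{t1,t5},{t1,t3,t4},{t1,t5,t7}} A135={{t1,t5,t7}} A145={{t1,t6},{t1,t7},{t1,t4,t6},{t1,t5,t7}} A234={{t1,t3,t4}} A235={{t4,t5,t7}} A245={{t1,t4,t6}} A345={{t2,t3},{t1,t5,t7},{t2,t3,t7}}
  A1234={{t1,t3,t4}} A1245={{t1,t4,t6}} A1345={{t1,t5,t7}}
components per intersection:
  A1: {{t1},{t1,t3},{t1,t4},{t1,t5},{t1,t6},{t1,t7},{t1,t3,t4},{t1,t4,t6},{t1,t5,t7}}
  A2: {{t4},{t1,t4},{t3,t4},{t4,t5},{t4,t6},{t4,t7},{t1,t3,t4},{t1,t4,t6},{t4,t5,t7}}
  A3: {{t3},{t1,t3},{t2,t3},{t3,t4},{t3,t7},{t1,t3,t4},{t2,t3,t7}} {{t5},{t1,t5},{t4,t5},{t5,t7},{t1,t5,t7},{t4,t5,t7}}
  A4: {{t1},{t1,t3},{t1,t4},{t1,t5},{t1,t6},{t1,t7},{t1,t3,t4},{t1,t4,t6},{t1,t5,t7}} {{t2},{t2,t3},{t2,t7},{t2,t3,t7}}
  A5: {{t2},{t7},{t1,t7},{t2,t3},{t2,t7},{t3,t7},{t4,t7},{t5,t7},{t1,t5,t7},{t2,t3,t7},{t4,t5,t7}} {{t6},{t1,t6},{t4,t6},{t1,t4,t6}}
  A12: {{t1,t4},{t1,t3,t4},{t1,t4,t6}}
  A13: {{t1,t3},{t1,t3,t4}} {{t1,t5},{t1,t5,t7}}
  A14: {{t1},{t1,t3},{t1,t4},{t1,t5},{t1,t6},{t1,t7},{t1,t3,t4},{t1,t4,t6},{t1,t5,t7}}
  A15: {{t1,t6},{t1,t4,t6}} {{t1,t7},{t1,t5,t7}}
  A23: {{t3,t4},{t1,t3,t4}} {{t4,t5},{t4,t5,t7}}
  A24: {{t1,t4},{t1,t3,t4},{t1,t4,t6}}
  A25: {{t4,t6},{t1,t4,t6}} {{t4,t7},{t4,t5,t7}}
  A34: {{t1,t3},{t1,t3,t4}} {{t1,t5},{t1,t5,t7}} {{t2,t3},{t2,t3,t7}}
  A35: {{t2,t3},{t3,t7},{t2,t3,t7}} {{t5,t7},{t1,t5,t7},{t4,t5,t7}}
  A45: {{t2},{t2,t3},{t2,t7},{t2,t3,t7}} {{t1,t6},{t1,t4,t6}} {{t1,t7},{t1,t5,t7}}
  A123: {{t1,t3,t4}}
  A124: {{t1,t4},{t1,t3,t4},{t1,t4,t6}}
  A125: {{t1,t4,t6}}
  A134: {{t1,t3},{t1,t3,t4}} {{t1,t5},{t1,t5,t7}}
  A135: {{t1,t5,t7}}
  A145: {{t1,t6},{t1,t4,t6}} {{t1,t7},{t1,t5,t7}}
  A234: {{t1,t3,t4}}
  A235: {{t4,t5,t7}}
  A245: {{t1,t4,t6}}
  A345: {{t2,t3},{t2,t3,t7}} {{t1,t5,t7}}
  A1234: {{t1,t3,t4}}
  A1245: {{t1,t4,t6}}
  A1345: {{t1,t5,t7}}
C dims 8,19,13,3; δ0: rk 7, SNF 1^7; δ1: rk 10, SNF 1^10; δ2: rk 3, SNF 1^3
Ȟ^0: (8−7)−0=1 ⇒ Z
Ȟ^1: (19−10)−7=2 ⇒ Z^2
Ȟ^2: (13−3)−10=0 ⇒ 0

Ȟ^0(U;F) ≅ Z, Ȟ^1(U;F) ≅ Z^2, Ȟ^2(U;F) ≅ 0


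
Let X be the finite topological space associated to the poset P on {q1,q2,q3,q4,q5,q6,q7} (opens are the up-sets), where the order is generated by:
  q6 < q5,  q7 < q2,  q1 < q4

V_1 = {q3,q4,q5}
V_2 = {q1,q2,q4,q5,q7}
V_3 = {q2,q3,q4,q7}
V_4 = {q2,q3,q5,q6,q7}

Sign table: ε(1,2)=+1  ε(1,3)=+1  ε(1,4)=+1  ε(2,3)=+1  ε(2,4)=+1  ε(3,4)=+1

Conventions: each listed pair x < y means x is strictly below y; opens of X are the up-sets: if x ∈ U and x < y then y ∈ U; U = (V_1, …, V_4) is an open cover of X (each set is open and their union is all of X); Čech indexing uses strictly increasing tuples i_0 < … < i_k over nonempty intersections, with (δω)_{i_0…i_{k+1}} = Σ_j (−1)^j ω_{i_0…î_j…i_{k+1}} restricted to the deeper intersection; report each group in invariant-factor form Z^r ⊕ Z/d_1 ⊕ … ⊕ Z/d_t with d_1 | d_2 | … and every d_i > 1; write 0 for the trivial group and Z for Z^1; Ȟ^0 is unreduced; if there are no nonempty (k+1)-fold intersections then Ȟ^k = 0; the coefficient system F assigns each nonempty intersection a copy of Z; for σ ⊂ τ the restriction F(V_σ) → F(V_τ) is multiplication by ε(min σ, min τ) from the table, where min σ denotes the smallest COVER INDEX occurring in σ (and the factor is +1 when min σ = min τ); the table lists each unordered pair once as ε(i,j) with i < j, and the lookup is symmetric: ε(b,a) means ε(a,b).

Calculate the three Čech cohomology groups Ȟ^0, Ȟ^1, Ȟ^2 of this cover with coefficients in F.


intersection data:
  V12={q4,q5} V13={q3,q4} V14={q3,q5} V23={q2,q4,q7} V24={q2,q5,q7} V34={q2,q3,q7}
  V123={q4} V124={q5} V134={q3} V234={q2,q7}
C dims 4,6,4; δ0: rk 3, SNF 1^3; δ1: rk 3, SNF 1^3
Ȟ^0 = (4 − 3) − 0 = 1, so Ȟ^0 ≅ Z
Ȟ^1 = (6 − 3) − 3 = 0, so Ȟ^1 ≅ 0
Ȟ^2 = (4 − 0) − 3 = 1, so Ȟ^2 ≅ Z

Ȟ^0 ≅ Z, Ȟ^1 ≅ 0 and Ȟ^2 ≅ Z


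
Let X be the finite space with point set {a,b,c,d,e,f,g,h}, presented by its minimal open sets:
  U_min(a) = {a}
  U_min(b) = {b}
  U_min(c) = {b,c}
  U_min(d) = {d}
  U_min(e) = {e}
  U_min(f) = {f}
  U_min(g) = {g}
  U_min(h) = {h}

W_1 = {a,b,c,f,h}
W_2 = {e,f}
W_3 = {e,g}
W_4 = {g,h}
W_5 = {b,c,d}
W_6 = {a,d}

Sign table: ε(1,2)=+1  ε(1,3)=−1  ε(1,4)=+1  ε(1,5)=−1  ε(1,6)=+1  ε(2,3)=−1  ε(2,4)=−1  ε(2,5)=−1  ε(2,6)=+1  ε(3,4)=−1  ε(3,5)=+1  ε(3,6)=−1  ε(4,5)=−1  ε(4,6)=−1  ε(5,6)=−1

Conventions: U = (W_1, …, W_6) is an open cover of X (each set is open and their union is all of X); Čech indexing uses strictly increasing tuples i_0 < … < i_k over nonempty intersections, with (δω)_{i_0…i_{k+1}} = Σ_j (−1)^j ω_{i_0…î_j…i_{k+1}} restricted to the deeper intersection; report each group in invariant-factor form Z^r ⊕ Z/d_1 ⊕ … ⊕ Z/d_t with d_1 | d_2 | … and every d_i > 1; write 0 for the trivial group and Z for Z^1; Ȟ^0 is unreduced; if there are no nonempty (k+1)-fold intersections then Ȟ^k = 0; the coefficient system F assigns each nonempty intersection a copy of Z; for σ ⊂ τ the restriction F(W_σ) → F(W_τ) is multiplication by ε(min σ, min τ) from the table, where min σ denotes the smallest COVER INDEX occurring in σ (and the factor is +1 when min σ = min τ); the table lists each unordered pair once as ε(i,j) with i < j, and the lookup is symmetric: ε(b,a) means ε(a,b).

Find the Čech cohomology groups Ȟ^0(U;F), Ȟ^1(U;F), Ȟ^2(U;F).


Ȟ^0(U;F) ≅ Z; Ȟ^1(U;F) ≅ Z^2; Ȟ^2(U;F) ≅ 0

cover nerve:
  W12={f} W14={h} W15={b,c} W16={a} W23={e} W34={g} W56={d}
C dims 6,7; δ0: rk 5, SNF 1^5
Ȟ^0: (6−5)−0=1 ⇒ Z
Ȟ^1: (7−0)−5=2 ⇒ Z^2
Ȟ^2: (0−0)−0=0 ⇒ 0


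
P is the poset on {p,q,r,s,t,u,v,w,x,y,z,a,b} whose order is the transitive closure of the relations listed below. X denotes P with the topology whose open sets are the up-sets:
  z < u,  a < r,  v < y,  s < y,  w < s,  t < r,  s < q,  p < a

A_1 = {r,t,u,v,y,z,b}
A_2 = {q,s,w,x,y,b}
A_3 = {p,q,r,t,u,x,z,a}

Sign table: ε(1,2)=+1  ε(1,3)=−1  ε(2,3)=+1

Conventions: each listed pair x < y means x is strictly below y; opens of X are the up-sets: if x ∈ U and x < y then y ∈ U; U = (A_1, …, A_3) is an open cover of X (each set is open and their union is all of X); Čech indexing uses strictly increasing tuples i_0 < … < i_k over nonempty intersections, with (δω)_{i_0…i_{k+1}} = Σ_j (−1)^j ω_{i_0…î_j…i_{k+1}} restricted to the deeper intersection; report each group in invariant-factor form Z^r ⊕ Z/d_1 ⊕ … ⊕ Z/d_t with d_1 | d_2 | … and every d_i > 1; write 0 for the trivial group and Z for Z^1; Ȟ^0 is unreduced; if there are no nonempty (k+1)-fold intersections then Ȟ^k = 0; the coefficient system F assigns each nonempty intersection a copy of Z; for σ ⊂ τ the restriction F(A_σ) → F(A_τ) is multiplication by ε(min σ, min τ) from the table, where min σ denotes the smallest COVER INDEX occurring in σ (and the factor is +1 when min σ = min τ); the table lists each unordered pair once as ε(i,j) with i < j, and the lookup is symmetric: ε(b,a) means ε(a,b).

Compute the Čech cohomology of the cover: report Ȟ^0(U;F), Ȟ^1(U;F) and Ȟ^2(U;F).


nerve of the cover:
  A12={y,b} A13={r,t,u,z} A23={q,x}
C dims 3,3; δ0: rk 3, SNF 1^2·2
Ȟ^0 = (3 − 3) − 0 = 0, so Ȟ^0 ≅ 0
Ȟ^1 = (3 − 0) − 3 = 0 plus torsion [2], so Ȟ^1 ≅ Z/2
Ȟ^2 = (0 − 0) − 0 = 0, so Ȟ^2 ≅ 0

Ȟ^0 ≅ 0,  Ȟ^1 ≅ Z/2,  Ȟ^2 ≅ 0


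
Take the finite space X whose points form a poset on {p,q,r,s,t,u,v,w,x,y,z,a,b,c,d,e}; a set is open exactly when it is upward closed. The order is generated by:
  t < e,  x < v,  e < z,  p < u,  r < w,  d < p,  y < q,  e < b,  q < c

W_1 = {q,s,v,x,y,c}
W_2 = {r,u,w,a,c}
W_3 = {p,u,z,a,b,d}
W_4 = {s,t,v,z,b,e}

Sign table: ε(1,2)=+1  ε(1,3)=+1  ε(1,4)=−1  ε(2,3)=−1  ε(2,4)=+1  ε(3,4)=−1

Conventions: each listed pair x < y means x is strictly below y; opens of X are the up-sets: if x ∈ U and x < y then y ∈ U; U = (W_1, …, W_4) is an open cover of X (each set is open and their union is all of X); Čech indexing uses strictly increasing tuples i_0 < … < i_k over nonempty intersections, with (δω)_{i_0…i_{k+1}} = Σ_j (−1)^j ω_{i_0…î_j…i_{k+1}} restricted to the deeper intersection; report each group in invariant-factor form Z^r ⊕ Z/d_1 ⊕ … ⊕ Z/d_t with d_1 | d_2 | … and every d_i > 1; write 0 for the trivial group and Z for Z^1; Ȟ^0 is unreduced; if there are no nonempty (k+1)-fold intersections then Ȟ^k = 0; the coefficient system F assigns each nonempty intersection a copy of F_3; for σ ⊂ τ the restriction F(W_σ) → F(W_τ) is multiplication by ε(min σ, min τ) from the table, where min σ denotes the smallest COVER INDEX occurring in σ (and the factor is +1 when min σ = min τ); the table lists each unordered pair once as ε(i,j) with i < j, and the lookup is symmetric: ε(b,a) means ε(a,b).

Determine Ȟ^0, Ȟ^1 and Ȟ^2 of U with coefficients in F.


Ȟ^0 = 0, Ȟ^1 = 0 and Ȟ^2 = 0

nonempty intersections:
  W12={c} W14={s,v} W23={u,a} W34={z,b}
C dims 4,4; δ0: rk_F3 4
Ȟ^0: (4−4)−0=0 ⇒ 0
Ȟ^1: (4−0)−4=0 ⇒ 0
Ȟ^2: (0−0)−0=0 ⇒ 0


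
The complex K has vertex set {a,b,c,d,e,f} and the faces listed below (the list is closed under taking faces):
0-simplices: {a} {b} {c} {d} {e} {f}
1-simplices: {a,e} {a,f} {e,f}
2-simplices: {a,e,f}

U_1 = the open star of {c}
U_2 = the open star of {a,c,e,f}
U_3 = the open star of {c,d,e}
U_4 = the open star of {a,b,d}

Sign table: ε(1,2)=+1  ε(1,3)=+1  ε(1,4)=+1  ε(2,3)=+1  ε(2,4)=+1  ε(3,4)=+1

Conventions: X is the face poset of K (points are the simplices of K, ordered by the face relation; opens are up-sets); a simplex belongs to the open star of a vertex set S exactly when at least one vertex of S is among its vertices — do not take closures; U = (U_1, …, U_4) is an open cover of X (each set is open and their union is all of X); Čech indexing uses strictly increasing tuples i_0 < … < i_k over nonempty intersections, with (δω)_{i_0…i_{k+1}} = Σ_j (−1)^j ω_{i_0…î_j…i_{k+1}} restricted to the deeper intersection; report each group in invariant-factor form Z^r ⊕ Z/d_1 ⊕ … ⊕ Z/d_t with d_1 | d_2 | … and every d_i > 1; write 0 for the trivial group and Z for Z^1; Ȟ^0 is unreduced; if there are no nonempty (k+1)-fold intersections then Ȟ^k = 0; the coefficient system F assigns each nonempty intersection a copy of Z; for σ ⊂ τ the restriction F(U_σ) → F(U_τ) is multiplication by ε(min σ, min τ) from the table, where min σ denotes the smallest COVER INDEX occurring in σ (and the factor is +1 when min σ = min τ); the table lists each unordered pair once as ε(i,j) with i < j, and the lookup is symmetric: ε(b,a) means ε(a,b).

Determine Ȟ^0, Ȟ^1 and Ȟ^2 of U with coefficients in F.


intersection data:
  U1={{c}} U2={{a},{c},{e},{f},{a,e},{a,f},{e,f},{a,e,f}} U3={{c},{d},{e},{a,e},{e,f},{a,e,f}} U4={{a},{b},{d},{a,e},{a,f},{a,e,f}}
  U12={{c}} U13={{c}} U23={{c},{e},{a,e},{e,f},{a,e,f}} U24={{a},{a,e},{a,f},{a,e,f}} U34={{d},{a,e},{a,e,f}}
  U123={{c}} U234={{a,e},{a,e,f}}
C dims 4,5,2; δ0: rk 3, SNF 1^3; δ1: rk 2, SNF 1^2
Ȟ^0 = (4 − 3) − 0 = 1, so Ȟ^0 ≅ Z
Ȟ^1 = (5 − 2) − 3 = 0, so Ȟ^1 ≅ 0
Ȟ^2 = (2 − 0) − 2 = 0, so Ȟ^2 ≅ 0

Ȟ^0(U;F) ≅ Z, Ȟ^1(U;F) ≅ 0 and Ȟ^2(U;F) ≅ 0


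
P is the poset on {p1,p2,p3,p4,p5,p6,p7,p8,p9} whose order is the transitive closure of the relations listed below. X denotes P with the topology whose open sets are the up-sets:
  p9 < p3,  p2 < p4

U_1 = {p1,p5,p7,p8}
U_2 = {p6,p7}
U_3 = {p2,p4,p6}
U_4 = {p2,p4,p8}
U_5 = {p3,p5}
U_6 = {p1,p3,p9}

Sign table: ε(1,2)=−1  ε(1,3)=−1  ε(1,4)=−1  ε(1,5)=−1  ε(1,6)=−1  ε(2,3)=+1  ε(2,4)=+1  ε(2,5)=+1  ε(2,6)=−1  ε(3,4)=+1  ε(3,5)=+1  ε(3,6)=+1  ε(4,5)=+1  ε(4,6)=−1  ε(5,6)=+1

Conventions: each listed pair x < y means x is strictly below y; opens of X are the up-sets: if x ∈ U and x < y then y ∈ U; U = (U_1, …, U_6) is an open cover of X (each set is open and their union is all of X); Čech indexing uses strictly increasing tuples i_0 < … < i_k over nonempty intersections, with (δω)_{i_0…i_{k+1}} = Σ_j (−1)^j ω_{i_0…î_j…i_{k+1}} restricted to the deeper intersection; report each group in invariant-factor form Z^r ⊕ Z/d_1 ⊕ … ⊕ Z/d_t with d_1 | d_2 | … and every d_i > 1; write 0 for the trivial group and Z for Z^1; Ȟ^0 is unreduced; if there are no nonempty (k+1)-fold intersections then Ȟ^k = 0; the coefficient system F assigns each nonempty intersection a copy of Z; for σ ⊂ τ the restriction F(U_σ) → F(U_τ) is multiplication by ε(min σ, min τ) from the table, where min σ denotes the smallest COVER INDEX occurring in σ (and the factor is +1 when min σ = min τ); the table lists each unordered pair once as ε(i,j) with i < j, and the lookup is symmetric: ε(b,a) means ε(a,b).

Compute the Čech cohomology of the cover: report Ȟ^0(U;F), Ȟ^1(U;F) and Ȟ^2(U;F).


Ȟ^0 = Z, Ȟ^1 = Z^2, Ȟ^2 = 0

nonempty overlaps:
  U12={p7} U14={p8} U15={p5} U16={p1} U23={p6} U34={p2,p4} U56={p3}
C dims 6,7; δ0: rk 5, SNF 1^5
degree 0: 6−5−0 = 1 → Ȟ^0 ≅ Z
degree 1: 7−0−5 = 2 → Ȟ^1 ≅ Z^2
degree 2: 0−0−0 = 0 → Ȟ^2 ≅ 0


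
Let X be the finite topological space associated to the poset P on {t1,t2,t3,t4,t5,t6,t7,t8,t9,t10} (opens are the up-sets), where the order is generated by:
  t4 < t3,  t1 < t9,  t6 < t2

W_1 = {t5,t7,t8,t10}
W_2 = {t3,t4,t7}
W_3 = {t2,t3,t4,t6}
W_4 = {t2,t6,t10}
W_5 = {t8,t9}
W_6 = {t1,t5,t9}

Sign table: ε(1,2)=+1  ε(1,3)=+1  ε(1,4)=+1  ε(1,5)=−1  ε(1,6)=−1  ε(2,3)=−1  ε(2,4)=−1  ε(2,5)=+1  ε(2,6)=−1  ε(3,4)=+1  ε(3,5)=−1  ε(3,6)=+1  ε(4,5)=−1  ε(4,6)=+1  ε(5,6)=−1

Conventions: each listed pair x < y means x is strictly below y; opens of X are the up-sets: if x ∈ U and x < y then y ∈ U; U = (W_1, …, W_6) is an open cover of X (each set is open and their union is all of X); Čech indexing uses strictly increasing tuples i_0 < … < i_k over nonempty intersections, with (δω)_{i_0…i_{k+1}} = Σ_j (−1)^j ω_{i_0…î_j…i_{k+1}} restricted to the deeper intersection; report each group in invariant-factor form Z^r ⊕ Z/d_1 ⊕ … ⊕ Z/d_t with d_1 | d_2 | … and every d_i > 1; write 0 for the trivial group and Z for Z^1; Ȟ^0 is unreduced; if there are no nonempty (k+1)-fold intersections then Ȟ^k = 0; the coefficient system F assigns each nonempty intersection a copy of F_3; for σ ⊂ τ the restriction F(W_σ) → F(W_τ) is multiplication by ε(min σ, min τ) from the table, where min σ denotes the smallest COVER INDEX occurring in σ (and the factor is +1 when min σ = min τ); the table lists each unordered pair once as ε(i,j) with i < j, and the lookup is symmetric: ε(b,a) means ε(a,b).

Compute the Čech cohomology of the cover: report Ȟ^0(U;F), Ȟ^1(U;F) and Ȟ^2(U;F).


Ȟ^0 = 0; Ȟ^1 = Z/3; Ȟ^2 = 0

intersection data:
  W12={t7} W14={t10} W15={t8} W16={t5} W23={t3,t4} W34={t2,t6} W56={t9}
C dims 6,7; δ0: rk_F3 6
Ȟ^0 = (6 − 6) − 0 = 0, so Ȟ^0 ≅ 0
Ȟ^1 = (7 − 0) − 6 = 1, so Ȟ^1 ≅ Z/3
Ȟ^2 = (0 − 0) − 0 = 0, so Ȟ^2 ≅ 0


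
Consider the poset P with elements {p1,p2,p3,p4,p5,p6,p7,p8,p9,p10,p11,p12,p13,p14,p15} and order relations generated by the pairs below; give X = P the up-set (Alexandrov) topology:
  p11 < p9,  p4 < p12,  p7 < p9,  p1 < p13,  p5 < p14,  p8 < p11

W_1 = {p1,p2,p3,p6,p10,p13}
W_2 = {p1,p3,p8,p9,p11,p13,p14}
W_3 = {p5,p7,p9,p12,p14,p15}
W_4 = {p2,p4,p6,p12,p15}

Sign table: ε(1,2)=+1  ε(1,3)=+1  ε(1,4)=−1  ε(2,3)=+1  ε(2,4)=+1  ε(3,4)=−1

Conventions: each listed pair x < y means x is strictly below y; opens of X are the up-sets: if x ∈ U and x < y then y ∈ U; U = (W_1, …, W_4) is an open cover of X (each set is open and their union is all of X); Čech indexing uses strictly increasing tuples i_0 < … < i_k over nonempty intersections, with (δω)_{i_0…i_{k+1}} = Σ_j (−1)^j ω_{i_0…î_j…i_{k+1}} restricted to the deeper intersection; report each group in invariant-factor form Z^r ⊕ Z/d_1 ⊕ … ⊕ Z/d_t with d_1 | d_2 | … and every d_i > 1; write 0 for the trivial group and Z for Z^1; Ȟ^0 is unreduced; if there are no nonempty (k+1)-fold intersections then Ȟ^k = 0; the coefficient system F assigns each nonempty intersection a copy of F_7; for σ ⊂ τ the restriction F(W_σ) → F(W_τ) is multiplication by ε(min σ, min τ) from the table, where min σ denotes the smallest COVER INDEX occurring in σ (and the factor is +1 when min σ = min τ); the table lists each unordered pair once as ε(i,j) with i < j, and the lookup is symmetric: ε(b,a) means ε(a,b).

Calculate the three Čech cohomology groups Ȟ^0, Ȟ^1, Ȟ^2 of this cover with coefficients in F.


intersection data:
  W12={p1,p3,p13} W14={p2,p6} W23={p9,p14} W34={p12,p15}
C dims 4,4; δ0: rk_F7 3
Ȟ^0 = (4 − 3) − 0 = 1, so Ȟ^0 ≅ Z/7
Ȟ^1 = (4 − 0) − 3 = 1, so Ȟ^1 ≅ Z/7
Ȟ^2 = (0 − 0) − 0 = 0, so Ȟ^2 ≅ 0

Ȟ^0 ≅ Z/7; Ȟ^1 ≅ Z/7; Ȟ^2 ≅ 0


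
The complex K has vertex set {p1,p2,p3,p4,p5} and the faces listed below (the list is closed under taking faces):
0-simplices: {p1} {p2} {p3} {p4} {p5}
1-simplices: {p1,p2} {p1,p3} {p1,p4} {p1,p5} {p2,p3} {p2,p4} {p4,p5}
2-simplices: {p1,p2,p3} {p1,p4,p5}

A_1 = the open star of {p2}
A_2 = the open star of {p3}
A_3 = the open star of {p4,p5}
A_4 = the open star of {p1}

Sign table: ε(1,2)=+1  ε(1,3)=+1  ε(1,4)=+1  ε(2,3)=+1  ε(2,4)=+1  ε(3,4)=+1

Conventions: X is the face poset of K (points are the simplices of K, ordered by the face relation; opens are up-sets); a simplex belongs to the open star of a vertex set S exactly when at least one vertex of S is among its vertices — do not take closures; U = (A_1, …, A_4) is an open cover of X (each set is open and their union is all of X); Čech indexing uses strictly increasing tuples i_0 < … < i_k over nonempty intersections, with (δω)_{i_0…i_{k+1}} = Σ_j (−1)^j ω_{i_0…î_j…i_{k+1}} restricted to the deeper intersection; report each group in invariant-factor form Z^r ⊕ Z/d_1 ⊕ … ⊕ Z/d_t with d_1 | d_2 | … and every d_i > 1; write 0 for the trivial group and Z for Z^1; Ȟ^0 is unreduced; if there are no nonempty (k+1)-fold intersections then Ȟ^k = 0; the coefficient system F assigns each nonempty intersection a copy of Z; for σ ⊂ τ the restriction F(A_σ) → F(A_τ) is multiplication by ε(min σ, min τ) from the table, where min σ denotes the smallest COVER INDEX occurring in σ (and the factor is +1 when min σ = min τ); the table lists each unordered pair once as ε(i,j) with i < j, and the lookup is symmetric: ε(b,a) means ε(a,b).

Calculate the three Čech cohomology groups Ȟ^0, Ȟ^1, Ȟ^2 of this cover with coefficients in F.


Ȟ^0 ≅ Z,  Ȟ^1 ≅ Z,  Ȟ^2 ≅ 0

cover nerve:
  A1={{p2},{p1,p2},{p2,p3},{p2,p4},{p1,p2,p3}} A2={{p3},{p1,p3},{p2,p3},{p1,p2,p3}} A3={{p4},{p5},{p1,p4},{p1,p5},{p2,p4},{p4,p5},{p1,p4,p5}} A4={{p1},{p1,p2},{p1,p3},{p1,p4},{p1,p5},{p1,p2,p3},{p1,p4,p5}}
  A12={{p2,p3},{p1,p2,p3}} A13={{p2,p4}} A14={{p1,p2},{p1,p2,p3}} A24={{p1,p3},{p1,p2,p3}} A34={{p1,p4},{p1,p5},{p1,p4,p5}}
  A124={{p1,p2,p3}}
C dims 4,5,1; δ0: rk 3, SNF 1^3; δ1: rk 1, SNF 1^1
Ȟ^0: (4−3)−0=1 ⇒ Z
Ȟ^1: (5−1)−3=1 ⇒ Z
Ȟ^2: (1−0)−1=0 ⇒ 0
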